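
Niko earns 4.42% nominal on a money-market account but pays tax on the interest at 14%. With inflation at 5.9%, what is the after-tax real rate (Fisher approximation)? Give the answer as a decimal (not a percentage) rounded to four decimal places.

After-tax nominal return = 4.42% × (1 − 0.14) = 3.8012%.
r ≈ 3.8012% − 5.9% → -0.0210.

-0.0210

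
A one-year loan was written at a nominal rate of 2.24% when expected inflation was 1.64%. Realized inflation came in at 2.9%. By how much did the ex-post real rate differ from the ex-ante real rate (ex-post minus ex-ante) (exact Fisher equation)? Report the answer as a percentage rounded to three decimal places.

-1.232%

Ex-ante: (1 + 0.0224)/(1 + 0.0164) − 1 = 0.5903%
Ex-post: (1 + 0.0224)/(1 + 0.0290) − 1 = -0.6414%
Difference (ex-post − ex-ante) = -1.2317% → -1.232%.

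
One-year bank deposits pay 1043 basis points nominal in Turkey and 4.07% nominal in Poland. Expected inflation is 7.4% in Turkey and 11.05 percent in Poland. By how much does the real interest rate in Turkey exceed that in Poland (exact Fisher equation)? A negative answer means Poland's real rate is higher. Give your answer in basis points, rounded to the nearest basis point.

911 basis points

Turkey: (1 + 0.1043)/(1 + 0.0740) − 1 = 2.8212%
Poland: (1 + 0.0407)/(1 + 0.1105) − 1 = -6.2855%
Differential = 2.8212% − (-6.2855%) = 9.1067% → 911 basis points.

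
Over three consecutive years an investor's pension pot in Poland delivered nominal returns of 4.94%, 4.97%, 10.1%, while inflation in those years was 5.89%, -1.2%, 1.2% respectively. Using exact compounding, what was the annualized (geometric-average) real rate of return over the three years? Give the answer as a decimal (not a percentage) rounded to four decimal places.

0.0463

Compound the nominal returns: 1.0494 × 1.0497 × 1.1010 = 1.21281225.
Compound inflation: 1.0589 × 0.9880 × 1.0120 = 1.05874752.
Deflate: 1.21281225 / 1.05874752 = 1.14551603.
Annualized real rate = 1.14551603^(1/3) − 1 = 4.6326% → 0.0463.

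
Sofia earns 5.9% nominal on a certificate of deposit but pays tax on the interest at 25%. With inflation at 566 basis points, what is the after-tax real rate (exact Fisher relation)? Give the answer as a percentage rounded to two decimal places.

-1.17%

After-tax nominal return = 5.9% × (1 − 0.25) = 4.4250%.
1 + r = 1.04425 / 1.05660 = 0.988312
After-tax real rate = 0.988312 − 1 → -1.17%.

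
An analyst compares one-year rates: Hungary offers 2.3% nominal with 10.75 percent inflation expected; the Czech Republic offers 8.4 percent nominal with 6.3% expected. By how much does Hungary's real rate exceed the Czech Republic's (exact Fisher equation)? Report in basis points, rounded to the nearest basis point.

Hungary: (1 + 0.0230)/(1 + 0.1075) − 1 = -7.6298%
The Czech Republic: (1 + 0.0840)/(1 + 0.0630) − 1 = 1.9755%
Differential = -7.6298% − 1.9755% = -9.6053% → -961 basis points.

-961 basis points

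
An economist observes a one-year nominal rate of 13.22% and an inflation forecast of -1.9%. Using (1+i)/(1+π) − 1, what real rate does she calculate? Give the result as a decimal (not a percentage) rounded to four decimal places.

0.1541

1 + r = 1.13220 / 0.98100 = 1.154128
r = 1.154128 − 1 = 15.4128%, i.e. 0.1541.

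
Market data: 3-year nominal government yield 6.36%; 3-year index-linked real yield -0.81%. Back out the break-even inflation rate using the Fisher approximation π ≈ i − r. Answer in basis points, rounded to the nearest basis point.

π ≈ i − r = 6.36% − (-0.81%) → 717 basis points.

717 basis points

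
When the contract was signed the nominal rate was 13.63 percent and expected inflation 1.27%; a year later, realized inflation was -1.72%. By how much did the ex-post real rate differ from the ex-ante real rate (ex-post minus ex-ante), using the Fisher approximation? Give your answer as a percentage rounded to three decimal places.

Ex-ante: 13.63% − 1.27% = 12.360%
Ex-post: 13.63% − (-1.72%) = 15.350%
Difference (ex-post − ex-ante) = 2.9900% → 2.990%.

2.990%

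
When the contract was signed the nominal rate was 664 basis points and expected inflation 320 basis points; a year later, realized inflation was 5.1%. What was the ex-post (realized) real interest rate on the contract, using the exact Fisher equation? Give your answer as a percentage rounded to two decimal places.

1.47%

Ex-post: (1 + 0.0664)/(1 + 0.0510) − 1 = 1.4653%
So the realized real rate is 1.47%.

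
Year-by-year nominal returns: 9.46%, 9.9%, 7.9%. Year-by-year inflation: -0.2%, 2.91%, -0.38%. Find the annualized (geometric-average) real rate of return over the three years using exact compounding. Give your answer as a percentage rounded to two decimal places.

8.25%

Compound the nominal returns: 1.0946 × 1.0990 × 1.0790 = 1.29799967.
Compound inflation: 0.9980 × 1.0291 × 0.9962 = 1.02313904.
Deflate: 1.29799967 / 1.02313904 = 1.26864445.
Annualized real rate = 1.26864445^(1/3) − 1 = 8.2547% → 8.25%.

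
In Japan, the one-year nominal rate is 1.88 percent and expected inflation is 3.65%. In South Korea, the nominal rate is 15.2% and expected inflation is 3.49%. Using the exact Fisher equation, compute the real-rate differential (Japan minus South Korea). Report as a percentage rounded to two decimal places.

-13.02%

Japan: (1 + 0.0188)/(1 + 0.0365) − 1 = -1.7077%
South Korea: (1 + 0.1520)/(1 + 0.0349) − 1 = 11.3151%
Differential = -1.7077% − 11.3151% = -13.0228% → -13.02%.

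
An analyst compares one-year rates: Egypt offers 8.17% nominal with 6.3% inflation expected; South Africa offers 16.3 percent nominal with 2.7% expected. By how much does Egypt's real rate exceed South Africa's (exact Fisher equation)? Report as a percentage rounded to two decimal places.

-11.48%

Egypt: (1 + 0.0817)/(1 + 0.0630) − 1 = 1.7592%
South Africa: (1 + 0.1630)/(1 + 0.0270) − 1 = 13.2425%
Differential = 1.7592% − 13.2425% = -11.4833% → -11.48%.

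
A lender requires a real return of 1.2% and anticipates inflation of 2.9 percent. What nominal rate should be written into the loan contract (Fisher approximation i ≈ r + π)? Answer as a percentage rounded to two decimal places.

4.10%

i ≈ r + π = 1.2% + 2.9% = 4.10%.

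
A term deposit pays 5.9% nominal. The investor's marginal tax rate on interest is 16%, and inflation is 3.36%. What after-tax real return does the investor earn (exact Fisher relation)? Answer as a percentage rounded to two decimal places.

1.54%

After-tax nominal return = 5.9% × (1 − 0.16) = 4.9560%.
1 + r = 1.04956 / 1.03360 = 1.015441
After-tax real rate = 1.015441 − 1 → 1.54%.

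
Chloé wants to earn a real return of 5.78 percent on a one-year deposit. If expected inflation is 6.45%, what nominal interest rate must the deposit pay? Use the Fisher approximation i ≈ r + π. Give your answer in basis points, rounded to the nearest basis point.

i ≈ r + π = 5.78% + 6.45% = 1223 basis points.

1223 basis points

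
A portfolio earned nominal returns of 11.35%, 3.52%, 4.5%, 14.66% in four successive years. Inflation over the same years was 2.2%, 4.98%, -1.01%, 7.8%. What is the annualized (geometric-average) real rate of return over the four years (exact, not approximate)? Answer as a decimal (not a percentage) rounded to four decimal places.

Compound the nominal returns: 1.1135 × 1.0352 × 1.0450 × 1.1466 = 1.38115593.
Compound inflation: 1.0220 × 1.0498 × 0.9899 × 1.0780 = 1.14489998.
Deflate: 1.38115593 / 1.14489998 = 1.20635510.
Annualized real rate = 1.20635510^(1/4) − 1 = 4.8018% → 0.0480.

0.0480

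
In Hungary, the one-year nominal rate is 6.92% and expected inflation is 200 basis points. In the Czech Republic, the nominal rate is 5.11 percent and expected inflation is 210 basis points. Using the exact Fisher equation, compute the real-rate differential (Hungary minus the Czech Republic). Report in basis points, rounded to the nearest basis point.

Hungary: (1 + 0.0692)/(1 + 0.0200) − 1 = 4.8235%
The Czech Republic: (1 + 0.0511)/(1 + 0.0210) − 1 = 2.9481%
Differential = 4.8235% − 2.9481% = 1.8754% → 188 basis points.

188 basis points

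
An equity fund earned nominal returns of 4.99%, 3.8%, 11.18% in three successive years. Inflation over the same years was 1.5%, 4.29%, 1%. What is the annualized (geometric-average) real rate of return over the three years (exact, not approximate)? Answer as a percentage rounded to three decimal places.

Compound the nominal returns: 1.0499 × 1.0380 × 1.1118 = 1.21163542.
Compound inflation: 1.0150 × 1.0429 × 1.0100 = 1.06912894.
Deflate: 1.21163542 / 1.06912894 = 1.13329214.
Annualized real rate = 1.13329214^(1/3) − 1 = 4.2591% → 4.259%.

4.259%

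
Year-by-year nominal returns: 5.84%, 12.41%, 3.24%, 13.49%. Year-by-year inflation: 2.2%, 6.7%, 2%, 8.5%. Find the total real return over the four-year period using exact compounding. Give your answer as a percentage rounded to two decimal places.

15.51%

Compound the nominal returns: 1.0584 × 1.1241 × 1.0324 × 1.1349 = 1.393992.
Compound inflation: 1.0220 × 1.0670 × 1.0200 × 1.0850 = 1.206828.
Deflate: 1.393992 / 1.206828 = 1.155088.
Total real return = 1.155088 − 1 → 15.51%.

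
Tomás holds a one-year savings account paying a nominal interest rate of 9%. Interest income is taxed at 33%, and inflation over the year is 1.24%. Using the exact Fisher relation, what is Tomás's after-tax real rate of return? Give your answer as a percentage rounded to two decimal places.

4.73%

After-tax nominal return = 9% × (1 − 0.33) = 6.0300%.
1 + r = 1.06030 / 1.01240 = 1.047313
After-tax real rate = 1.047313 − 1 → 4.73%.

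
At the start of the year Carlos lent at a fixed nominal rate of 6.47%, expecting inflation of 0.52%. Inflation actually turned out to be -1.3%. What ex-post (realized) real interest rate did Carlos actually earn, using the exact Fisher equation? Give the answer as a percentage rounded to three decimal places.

7.872%

Ex-post: (1 + 0.0647)/(1 − 0.0130) − 1 = 7.8723%
So the realized real rate is 7.872%.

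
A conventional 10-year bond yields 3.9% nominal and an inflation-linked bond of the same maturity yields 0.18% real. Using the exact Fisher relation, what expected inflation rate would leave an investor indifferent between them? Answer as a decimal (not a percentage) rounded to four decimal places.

0.0371

(1 + π) = (1 + i)/(1 + r) = 1.03900 / 1.00180 = 1.037133
Break-even inflation = 1.037133 − 1 → 0.0371.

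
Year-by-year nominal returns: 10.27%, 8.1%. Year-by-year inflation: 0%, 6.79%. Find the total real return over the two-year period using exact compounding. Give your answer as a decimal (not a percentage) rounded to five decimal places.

Nominal growth factor = 1.1027 × 1.0810 = 1.192019
Price-level growth factor = 1.0000 × 1.0679 = 1.067900
Real growth factor = 1.192019 / 1.067900 = 1.116227
Total real return = 1.116227 − 1 → 0.11623.

0.11623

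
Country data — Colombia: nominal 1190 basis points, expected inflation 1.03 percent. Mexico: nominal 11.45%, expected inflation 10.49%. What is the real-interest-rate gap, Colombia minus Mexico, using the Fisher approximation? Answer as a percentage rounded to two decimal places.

Colombia: 11.9% − 1.03% = 10.870%
Mexico: 11.45% − 10.49% = 0.960%
Differential = 9.910% → 9.91%.

9.91%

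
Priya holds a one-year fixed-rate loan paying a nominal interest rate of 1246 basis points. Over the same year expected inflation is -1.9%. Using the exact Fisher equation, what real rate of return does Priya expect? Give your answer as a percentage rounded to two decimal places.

14.64%

By the Fisher equation, 1 + r = (1 + i)/(1 + π).
1 + r = 1.12460 / 0.98100 = 1.146381
r = 1.146381 − 1 = 14.6381%, i.e. 14.64%.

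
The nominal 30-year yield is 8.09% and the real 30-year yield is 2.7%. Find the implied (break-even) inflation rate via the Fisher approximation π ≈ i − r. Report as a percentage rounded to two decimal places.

π ≈ i − r = 8.09% − 2.7% → 5.39%.

5.39%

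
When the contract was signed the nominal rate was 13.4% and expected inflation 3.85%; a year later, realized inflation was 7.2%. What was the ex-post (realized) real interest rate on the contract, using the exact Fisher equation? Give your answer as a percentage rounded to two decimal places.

Ex-post: (1 + 0.1340)/(1 + 0.0720) − 1 = 5.7836%
So the realized real rate is 5.78%.

5.78%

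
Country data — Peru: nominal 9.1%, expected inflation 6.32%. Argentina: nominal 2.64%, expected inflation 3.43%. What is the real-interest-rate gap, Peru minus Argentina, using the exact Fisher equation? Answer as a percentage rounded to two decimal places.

3.38%

Peru: (1 + 0.0910)/(1 + 0.0632) − 1 = 2.6147%
Argentina: (1 + 0.0264)/(1 + 0.0343) − 1 = -0.7638%
Differential = 2.6147% − (-0.7638%) = 3.3785% → 3.38%.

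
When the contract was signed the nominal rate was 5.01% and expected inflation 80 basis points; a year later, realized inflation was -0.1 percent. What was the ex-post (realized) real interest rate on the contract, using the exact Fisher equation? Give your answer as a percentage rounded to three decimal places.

Ex-post: (1 + 0.0501)/(1 − 0.0010) − 1 = 5.1151%
So the realized real rate is 5.115%.

5.115%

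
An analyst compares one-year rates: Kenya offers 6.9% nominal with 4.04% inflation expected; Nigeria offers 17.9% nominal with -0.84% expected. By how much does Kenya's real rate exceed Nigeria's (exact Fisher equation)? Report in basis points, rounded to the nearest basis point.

Kenya: (1 + 0.0690)/(1 + 0.0404) − 1 = 2.7489%
Nigeria: (1 + 0.1790)/(1 − 0.0084) − 1 = 18.8987%
Differential = 2.7489% − 18.8987% = -16.1498% → -1615 basis points.

-1615 basis points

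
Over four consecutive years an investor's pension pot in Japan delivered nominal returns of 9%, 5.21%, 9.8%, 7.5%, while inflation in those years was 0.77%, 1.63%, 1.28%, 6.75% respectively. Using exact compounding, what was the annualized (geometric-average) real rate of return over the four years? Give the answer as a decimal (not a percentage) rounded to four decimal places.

Compound the nominal returns: 1.0900 × 1.0521 × 1.0980 × 1.0750 = 1.35361240.
Compound inflation: 1.0077 × 1.0163 × 1.0128 × 1.0675 = 1.10724763.
Deflate: 1.35361240 / 1.10724763 = 1.22250196.
Annualized real rate = 1.22250196^(1/4) − 1 = 5.1508% → 0.0515.

0.0515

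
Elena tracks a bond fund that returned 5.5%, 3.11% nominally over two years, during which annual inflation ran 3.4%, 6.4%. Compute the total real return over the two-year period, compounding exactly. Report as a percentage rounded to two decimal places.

-1.12%

Compound the nominal returns: 1.0550 × 1.0311 = 1.087811.
Compound inflation: 1.0340 × 1.0640 = 1.100176.
Deflate: 1.087811 / 1.100176 = 0.988760.
Total real return = 0.988760 − 1 → -1.12%.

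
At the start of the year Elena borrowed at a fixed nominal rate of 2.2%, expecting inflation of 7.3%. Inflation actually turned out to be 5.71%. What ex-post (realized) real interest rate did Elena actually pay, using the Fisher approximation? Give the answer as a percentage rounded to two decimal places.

-3.51%

Ex-post: 2.2% − 5.71% = -3.510%
So the realized real rate is -3.51%.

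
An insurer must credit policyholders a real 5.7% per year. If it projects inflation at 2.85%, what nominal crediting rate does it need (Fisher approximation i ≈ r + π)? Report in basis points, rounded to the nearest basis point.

i ≈ r + π = 5.7% + 2.85% = 855 basis points.

855 basis points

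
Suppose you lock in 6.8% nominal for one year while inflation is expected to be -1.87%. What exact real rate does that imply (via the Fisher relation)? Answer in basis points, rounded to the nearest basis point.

1 + r = 1.06800 / 0.98130 = 1.088352
r = 1.088352 − 1 = 8.8352%, i.e. 884 basis points.

884 basis points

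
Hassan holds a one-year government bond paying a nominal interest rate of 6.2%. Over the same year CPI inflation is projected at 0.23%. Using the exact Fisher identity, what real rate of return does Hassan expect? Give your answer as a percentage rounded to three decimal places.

5.956%

1 + r = 1.06200 / 1.00230 = 1.059563
r = 1.059563 − 1 = 5.9563%, i.e. 5.956%.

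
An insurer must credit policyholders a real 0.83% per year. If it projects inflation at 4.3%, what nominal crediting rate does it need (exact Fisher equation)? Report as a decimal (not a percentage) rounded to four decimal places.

0.0517

(1 + i) = (1 + r)(1 + π) = 1.00830 × 1.04300 = 1.0516569
i = 1.0516569 − 1, so the required nominal rate is 0.0517.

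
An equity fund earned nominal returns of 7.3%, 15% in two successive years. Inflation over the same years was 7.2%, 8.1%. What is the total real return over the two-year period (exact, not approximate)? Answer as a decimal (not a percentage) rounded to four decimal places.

Compound the nominal returns: 1.0730 × 1.1500 = 1.233950.
Compound inflation: 1.0720 × 1.0810 = 1.158832.
Deflate: 1.233950 / 1.158832 = 1.064822.
Total real return = 1.064822 − 1 → 0.0648.

0.0648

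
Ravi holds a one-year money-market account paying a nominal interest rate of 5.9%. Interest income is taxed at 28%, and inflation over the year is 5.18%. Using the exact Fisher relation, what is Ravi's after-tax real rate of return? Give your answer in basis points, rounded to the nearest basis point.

After-tax nominal return = 5.9% × (1 − 0.28) = 4.2480%.
1 + r = 1.04248 / 1.05180 = 0.991139
After-tax real rate = 0.991139 − 1 → -89 basis points.

-89 basis points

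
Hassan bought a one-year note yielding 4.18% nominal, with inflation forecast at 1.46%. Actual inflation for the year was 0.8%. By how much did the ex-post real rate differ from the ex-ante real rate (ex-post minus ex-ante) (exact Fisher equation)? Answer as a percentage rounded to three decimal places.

0.672%

Ex-ante: (1 + 0.0418)/(1 + 0.0146) − 1 = 2.6809%
Ex-post: (1 + 0.0418)/(1 + 0.0080) − 1 = 3.3532%
Difference (ex-post − ex-ante) = 0.6723% → 0.672%.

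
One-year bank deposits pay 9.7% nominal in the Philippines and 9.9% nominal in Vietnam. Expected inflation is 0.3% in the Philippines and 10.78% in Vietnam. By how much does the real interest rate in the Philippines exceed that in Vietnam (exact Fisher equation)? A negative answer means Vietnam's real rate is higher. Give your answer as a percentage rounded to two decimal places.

10.17%

The Philippines: (1 + 0.0970)/(1 + 0.0030) − 1 = 9.3719%
Vietnam: (1 + 0.0990)/(1 + 0.1078) − 1 = -0.7944%
Differential = 9.3719% − (-0.7944%) = 10.1663% → 10.17%.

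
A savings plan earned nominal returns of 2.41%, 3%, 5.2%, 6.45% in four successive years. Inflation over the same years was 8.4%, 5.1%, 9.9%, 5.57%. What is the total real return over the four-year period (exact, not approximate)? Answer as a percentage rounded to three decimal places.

-10.634%

Compound the nominal returns: 1.0241 × 1.0300 × 1.0520 × 1.0645 = 1.181248.
Compound inflation: 1.0840 × 1.0510 × 1.0990 × 1.0557 = 1.321814.
Deflate: 1.181248 / 1.321814 = 0.893657.
Total real return = 0.893657 − 1 → -10.634%.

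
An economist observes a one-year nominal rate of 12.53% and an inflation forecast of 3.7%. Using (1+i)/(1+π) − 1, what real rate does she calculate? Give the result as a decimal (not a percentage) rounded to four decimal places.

0.0851

1 + r = 1.12530 / 1.03700 = 1.085149
r = 1.085149 − 1 = 8.5149%, i.e. 0.0851.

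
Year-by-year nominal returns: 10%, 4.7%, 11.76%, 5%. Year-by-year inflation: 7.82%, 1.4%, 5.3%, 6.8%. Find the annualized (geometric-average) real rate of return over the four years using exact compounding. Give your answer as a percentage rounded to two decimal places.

Compound the nominal returns: 1.1000 × 1.0470 × 1.1176 × 1.0500 = 1.35149692.
Compound inflation: 1.0782 × 1.0140 × 1.0530 × 1.0680 = 1.22952371.
Deflate: 1.35149692 / 1.22952371 = 1.09920363.
Annualized real rate = 1.09920363^(1/4) − 1 = 2.3928% → 2.39%.

2.39%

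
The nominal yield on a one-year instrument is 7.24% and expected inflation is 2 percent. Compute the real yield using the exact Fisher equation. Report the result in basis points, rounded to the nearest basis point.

514 basis points

By the Fisher equation, 1 + r = (1 + i)/(1 + π).
1 + r = 1.07240 / 1.02000 = 1.051373
r = 1.051373 − 1 = 5.1373%, i.e. 514 basis points.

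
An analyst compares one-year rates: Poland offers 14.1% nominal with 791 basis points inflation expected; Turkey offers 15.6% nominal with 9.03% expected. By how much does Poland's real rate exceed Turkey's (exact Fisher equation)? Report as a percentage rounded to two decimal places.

Poland: (1 + 0.1410)/(1 + 0.0791) − 1 = 5.7363%
Turkey: (1 + 0.1560)/(1 + 0.0903) − 1 = 6.0259%
Differential = 5.7363% − 6.0259% = -0.2896% → -0.29%.

-0.29%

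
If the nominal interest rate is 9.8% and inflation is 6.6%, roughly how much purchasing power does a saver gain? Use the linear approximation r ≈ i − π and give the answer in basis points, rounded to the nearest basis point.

320 basis points

r ≈ i − π = 9.8% − 6.6% = 320 basis points.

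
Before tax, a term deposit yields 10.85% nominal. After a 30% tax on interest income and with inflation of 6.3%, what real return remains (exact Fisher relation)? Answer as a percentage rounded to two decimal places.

1.22%

After-tax nominal return = 10.85% × (1 − 0.3) = 7.5950%.
1 + r = 1.07595 / 1.06300 = 1.012183
After-tax real rate = 1.012183 − 1 → 1.22%.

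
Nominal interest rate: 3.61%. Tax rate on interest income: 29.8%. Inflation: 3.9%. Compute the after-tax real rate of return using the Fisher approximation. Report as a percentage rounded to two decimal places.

-1.37%

After-tax nominal return = 3.61% × (1 − 0.298) = 2.53422%.
r ≈ 2.53422% − 3.9% → -1.37%.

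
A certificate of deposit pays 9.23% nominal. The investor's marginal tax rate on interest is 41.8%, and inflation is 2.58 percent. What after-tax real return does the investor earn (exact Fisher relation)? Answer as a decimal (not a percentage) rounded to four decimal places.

0.0272

After-tax nominal return = 9.23% × (1 − 0.418) = 5.37186%.
1 + r = 1.0537186 / 1.02580 = 1.027216
After-tax real rate = 1.027216 − 1 → 0.0272.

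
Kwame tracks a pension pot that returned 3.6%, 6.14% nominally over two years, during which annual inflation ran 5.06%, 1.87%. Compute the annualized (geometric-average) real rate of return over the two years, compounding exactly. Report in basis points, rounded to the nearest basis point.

136 basis points

Nominal growth factor = 1.0360 × 1.0614 = 1.09961040
Price-level growth factor = 1.0506 × 1.0187 = 1.07024622
Real growth factor = 1.09961040 / 1.07024622 = 1.02743685
Annualized real rate = 1.02743685^(1/2) − 1 = 1.3626% → 136 basis points.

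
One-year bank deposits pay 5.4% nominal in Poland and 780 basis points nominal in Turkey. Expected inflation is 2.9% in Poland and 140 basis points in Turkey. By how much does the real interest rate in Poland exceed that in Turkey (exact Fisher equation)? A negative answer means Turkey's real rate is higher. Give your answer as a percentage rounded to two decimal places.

-3.88%

Poland: (1 + 0.0540)/(1 + 0.0290) − 1 = 2.4295%
Turkey: (1 + 0.0780)/(1 + 0.0140) − 1 = 6.3116%
Differential = 2.4295% − 6.3116% = -3.8821% → -3.88%.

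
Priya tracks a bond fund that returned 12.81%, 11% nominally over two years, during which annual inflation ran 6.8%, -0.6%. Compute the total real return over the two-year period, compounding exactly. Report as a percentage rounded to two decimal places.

17.95%

Nominal growth factor = 1.1281 × 1.1100 = 1.252191
Price-level growth factor = 1.0680 × 0.9940 = 1.061592
Real growth factor = 1.252191 / 1.061592 = 1.179541
Total real return = 1.179541 − 1 → 17.95%.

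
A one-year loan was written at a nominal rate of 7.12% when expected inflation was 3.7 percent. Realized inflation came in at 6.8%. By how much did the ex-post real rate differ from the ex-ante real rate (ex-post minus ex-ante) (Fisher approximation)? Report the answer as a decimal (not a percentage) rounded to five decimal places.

Ex-ante: 7.12% − 3.7% = 3.420%
Ex-post: 7.12% − 6.8% = 0.320%
Difference (ex-post − ex-ante) = -3.1000% → -0.03100.

-0.03100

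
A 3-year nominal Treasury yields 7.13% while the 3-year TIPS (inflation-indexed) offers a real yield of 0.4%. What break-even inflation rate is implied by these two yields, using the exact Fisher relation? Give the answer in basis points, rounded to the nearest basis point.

(1 + π) = (1 + i)/(1 + r) = 1.07130 / 1.00400 = 1.067032
Break-even inflation = 1.067032 − 1 → 670 basis points.

670 basis points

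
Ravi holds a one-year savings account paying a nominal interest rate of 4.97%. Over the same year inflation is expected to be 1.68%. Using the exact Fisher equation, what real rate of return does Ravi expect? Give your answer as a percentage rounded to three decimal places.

3.236%

By the Fisher equation, 1 + r = (1 + i)/(1 + π).
1 + r = 1.04970 / 1.01680 = 1.032356
r = 1.032356 − 1 = 3.2356%, i.e. 3.236%.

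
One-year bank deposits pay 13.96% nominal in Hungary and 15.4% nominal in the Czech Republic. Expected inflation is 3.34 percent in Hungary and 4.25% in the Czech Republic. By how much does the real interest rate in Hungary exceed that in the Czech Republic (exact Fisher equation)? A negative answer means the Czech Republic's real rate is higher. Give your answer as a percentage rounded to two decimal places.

Hungary: (1 + 0.1396)/(1 + 0.0334) − 1 = 10.2768%
The Czech Republic: (1 + 0.1540)/(1 + 0.0425) − 1 = 10.6954%
Differential = 10.2768% − 10.6954% = -0.4187% → -0.42%.

-0.42%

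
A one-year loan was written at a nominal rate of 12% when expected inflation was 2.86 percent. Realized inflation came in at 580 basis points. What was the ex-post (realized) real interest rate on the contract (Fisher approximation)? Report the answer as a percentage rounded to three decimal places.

6.200%

Ex-post: 12% − 5.8% = 6.200%
So the realized real rate is 6.200%.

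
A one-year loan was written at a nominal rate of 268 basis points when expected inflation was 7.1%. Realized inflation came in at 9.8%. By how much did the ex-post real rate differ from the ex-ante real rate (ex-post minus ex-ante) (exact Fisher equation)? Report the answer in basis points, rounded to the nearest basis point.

-236 basis points

Ex-ante: (1 + 0.0268)/(1 + 0.0710) − 1 = -4.1270%
Ex-post: (1 + 0.0268)/(1 + 0.0980) − 1 = -6.4845%
Difference (ex-post − ex-ante) = -2.3575% → -236 basis points.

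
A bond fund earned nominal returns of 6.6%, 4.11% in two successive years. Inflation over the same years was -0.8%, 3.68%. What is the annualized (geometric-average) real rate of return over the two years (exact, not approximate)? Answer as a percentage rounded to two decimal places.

Compound the nominal returns: 1.0660 × 1.0411 = 1.10981260.
Compound inflation: 0.9920 × 1.0368 = 1.02850560.
Deflate: 1.10981260 / 1.02850560 = 1.07905353.
Annualized real rate = 1.07905353^(1/2) − 1 = 3.8775% → 3.88%.

3.88%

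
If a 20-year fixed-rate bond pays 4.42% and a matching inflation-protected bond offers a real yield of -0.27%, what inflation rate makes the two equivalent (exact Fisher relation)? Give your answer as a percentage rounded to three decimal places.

(1 + π) = (1 + i)/(1 + r) = 1.04420 / 0.99730 = 1.047027
Break-even inflation = 1.047027 − 1 → 4.703%.

4.703%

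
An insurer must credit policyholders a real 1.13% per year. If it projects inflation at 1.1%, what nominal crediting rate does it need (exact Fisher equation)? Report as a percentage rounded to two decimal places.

(1 + i) = (1 + r)(1 + π) = 1.01130 × 1.01100 = 1.0224243
i = 1.0224243 − 1, so the required nominal rate is 2.24%.

2.24%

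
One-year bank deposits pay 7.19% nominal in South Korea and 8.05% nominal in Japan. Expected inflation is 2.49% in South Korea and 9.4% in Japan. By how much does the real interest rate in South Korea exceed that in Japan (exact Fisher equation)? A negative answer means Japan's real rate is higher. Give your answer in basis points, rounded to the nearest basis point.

582 basis points

South Korea: (1 + 0.0719)/(1 + 0.0249) − 1 = 4.5858%
Japan: (1 + 0.0805)/(1 + 0.0940) − 1 = -1.2340%
Differential = 4.5858% − (-1.2340%) = 5.8198% → 582 basis points.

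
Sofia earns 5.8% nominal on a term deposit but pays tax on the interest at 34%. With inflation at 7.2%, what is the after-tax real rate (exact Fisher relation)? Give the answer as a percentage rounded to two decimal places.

After-tax nominal return = 5.8% × (1 − 0.34) = 3.8280%.
1 + r = 1.03828 / 1.07200 = 0.968545
After-tax real rate = 0.968545 − 1 → -3.15%.

-3.15%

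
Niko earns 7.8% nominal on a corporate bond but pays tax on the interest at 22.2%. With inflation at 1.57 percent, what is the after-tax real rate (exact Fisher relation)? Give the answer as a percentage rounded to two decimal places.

After-tax nominal return = 7.8% × (1 − 0.222) = 6.0684%.
1 + r = 1.060684 / 1.01570 = 1.044289
After-tax real rate = 1.044289 − 1 → 4.43%.

4.43%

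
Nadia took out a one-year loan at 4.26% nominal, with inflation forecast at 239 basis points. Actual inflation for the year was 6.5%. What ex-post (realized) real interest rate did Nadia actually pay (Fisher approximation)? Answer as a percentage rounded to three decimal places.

-2.240%

Ex-post: 4.26% − 6.5% = -2.240%
So the realized real rate is -2.240%.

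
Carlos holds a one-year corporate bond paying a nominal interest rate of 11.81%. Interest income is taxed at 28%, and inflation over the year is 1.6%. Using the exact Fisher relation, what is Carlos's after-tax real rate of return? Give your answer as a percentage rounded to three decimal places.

After-tax nominal return = 11.81% × (1 − 0.28) = 8.5032%.
1 + r = 1.085032 / 1.01600 = 1.0679449
After-tax real rate = 1.0679449 − 1 → 6.794%.

6.794%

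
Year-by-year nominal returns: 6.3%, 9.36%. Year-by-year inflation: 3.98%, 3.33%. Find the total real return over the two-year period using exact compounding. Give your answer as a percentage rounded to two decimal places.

Nominal growth factor = 1.0630 × 1.0936 = 1.162497
Price-level growth factor = 1.0398 × 1.0333 = 1.074425
Real growth factor = 1.162497 / 1.074425 = 1.081971
Total real return = 1.081971 − 1 → 8.20%.

8.20%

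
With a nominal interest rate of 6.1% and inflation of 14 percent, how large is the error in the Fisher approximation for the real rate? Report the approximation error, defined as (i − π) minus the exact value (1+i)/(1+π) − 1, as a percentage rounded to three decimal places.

-0.970%

Approximate: r ≈ 6.100% − 14.000% = -7.9000%
Exact: (1 + 0.0610)/(1 + 0.1400) − 1 = -6.9298%
Error = -7.9000% − (-6.9298%) = -0.9702% → -0.970%.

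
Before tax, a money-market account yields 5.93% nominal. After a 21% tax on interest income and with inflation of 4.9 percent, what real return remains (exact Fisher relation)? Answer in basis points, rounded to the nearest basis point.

-21 basis points

After-tax nominal return = 5.93% × (1 − 0.21) = 4.6847%.
1 + r = 1.046847 / 1.04900 = 0.997948
After-tax real rate = 0.997948 − 1 → -21 basis points.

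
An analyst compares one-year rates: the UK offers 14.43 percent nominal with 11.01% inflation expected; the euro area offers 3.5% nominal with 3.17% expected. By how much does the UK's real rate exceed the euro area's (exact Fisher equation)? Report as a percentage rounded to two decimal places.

The UK: (1 + 0.1443)/(1 + 0.1101) − 1 = 3.0808%
The euro area: (1 + 0.0350)/(1 + 0.0317) − 1 = 0.3199%
Differential = 3.0808% − 0.3199% = 2.7609% → 2.76%.

2.76%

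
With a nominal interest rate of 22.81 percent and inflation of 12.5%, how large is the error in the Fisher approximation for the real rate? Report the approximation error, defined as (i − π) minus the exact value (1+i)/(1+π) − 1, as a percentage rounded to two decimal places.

Approximate: r ≈ 22.810% − 12.500% = 10.3100%
Exact: (1 + 0.2281)/(1 + 0.1250) − 1 = 9.1644%
Error = 10.3100% − 9.1644% = 1.1456% → 1.15%.

1.15%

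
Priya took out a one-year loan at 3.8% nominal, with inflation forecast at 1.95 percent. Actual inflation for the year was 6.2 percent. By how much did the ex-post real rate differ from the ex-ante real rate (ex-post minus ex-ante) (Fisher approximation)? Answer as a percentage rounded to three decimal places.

Ex-ante: 3.8% − 1.95% = 1.850%
Ex-post: 3.8% − 6.2% = -2.400%
Difference (ex-post − ex-ante) = -4.2500% → -4.250%.

-4.250%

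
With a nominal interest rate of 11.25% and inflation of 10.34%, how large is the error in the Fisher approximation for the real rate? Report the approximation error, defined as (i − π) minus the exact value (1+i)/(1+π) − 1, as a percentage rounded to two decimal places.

Approximate: r ≈ 11.250% − 10.340% = 0.9100%
Exact: (1 + 0.1125)/(1 + 0.1034) − 1 = 0.8247%
Error = 0.9100% − 0.8247% = 0.0853% → 0.09%.

0.09%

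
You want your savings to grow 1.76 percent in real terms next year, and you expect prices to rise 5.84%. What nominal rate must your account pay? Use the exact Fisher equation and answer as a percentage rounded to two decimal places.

7.70%

(1 + i) = (1 + r)(1 + π) = 1.01760 × 1.05840 = 1.07702784
i = 1.07702784 − 1, so the required nominal rate is 7.70%.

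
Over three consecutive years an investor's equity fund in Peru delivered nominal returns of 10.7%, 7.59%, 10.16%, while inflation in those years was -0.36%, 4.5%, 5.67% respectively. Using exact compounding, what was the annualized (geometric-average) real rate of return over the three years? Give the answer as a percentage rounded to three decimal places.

6.043%

Nominal growth factor = 1.1070 × 1.0759 × 1.1016 = 1.31202906
Price-level growth factor = 0.9964 × 1.0450 × 1.0567 = 1.10027619
Real growth factor = 1.31202906 / 1.10027619 = 1.19245429
Annualized real rate = 1.19245429^(1/3) − 1 = 6.0427% → 6.043%.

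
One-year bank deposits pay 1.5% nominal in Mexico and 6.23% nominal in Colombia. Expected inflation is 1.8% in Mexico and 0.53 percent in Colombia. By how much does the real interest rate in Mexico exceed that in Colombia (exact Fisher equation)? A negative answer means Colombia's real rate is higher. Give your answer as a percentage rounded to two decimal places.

-5.96%

Mexico: (1 + 0.0150)/(1 + 0.0180) − 1 = -0.2947%
Colombia: (1 + 0.0623)/(1 + 0.0053) − 1 = 5.6699%
Differential = -0.2947% − 5.6699% = -5.9646% → -5.96%.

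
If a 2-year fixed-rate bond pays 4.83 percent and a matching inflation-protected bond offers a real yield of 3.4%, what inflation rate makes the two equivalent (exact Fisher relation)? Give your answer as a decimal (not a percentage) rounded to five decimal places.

(1 + π) = (1 + i)/(1 + r) = 1.04830 / 1.03400 = 1.013830
Break-even inflation = 1.013830 − 1 → 0.01383.

0.01383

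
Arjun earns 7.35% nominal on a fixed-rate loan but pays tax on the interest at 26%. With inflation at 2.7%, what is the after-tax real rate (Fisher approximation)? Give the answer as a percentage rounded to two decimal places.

2.74%

After-tax nominal return = 7.35% × (1 − 0.26) = 5.4390%.
r ≈ 5.4390% − 2.7% → 2.74%.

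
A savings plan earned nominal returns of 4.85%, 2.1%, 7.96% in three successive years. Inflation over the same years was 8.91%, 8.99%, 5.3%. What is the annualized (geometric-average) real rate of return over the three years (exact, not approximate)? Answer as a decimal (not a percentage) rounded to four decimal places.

-0.0258

Nominal growth factor = 1.0485 × 1.0210 × 1.0796 = 1.15573177
Price-level growth factor = 1.0891 × 1.0899 × 1.0530 = 1.24992162
Real growth factor = 1.15573177 / 1.24992162 = 0.92464339
Annualized real rate = 0.92464339^(1/3) − 1 = -2.5778% → -0.0258.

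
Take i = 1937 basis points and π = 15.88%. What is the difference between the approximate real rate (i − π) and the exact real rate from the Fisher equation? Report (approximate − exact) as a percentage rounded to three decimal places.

Approximate: r ≈ 19.370% − 15.880% = 3.4900%
Exact: (1 + 0.1937)/(1 + 0.1588) − 1 = 3.0117%
Error = 3.4900% − 3.0117% = 0.4783% → 0.478%.

0.478%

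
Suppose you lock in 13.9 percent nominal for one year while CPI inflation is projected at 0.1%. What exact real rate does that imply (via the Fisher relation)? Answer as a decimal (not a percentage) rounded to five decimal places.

By the Fisher relation, 1 + r = (1 + i)/(1 + π).
1 + r = 1.13900 / 1.00100 = 1.137862
r = 1.137862 − 1 = 13.7862%, i.e. 0.13786.

0.13786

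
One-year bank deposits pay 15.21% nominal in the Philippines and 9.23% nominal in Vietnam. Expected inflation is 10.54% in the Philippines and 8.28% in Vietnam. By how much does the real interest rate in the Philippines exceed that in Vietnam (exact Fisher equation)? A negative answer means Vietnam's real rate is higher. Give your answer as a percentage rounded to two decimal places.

3.35%

The Philippines: (1 + 0.1521)/(1 + 0.1054) − 1 = 4.2247%
Vietnam: (1 + 0.0923)/(1 + 0.0828) − 1 = 0.8774%
Differential = 4.2247% − 0.8774% = 3.3474% → 3.35%.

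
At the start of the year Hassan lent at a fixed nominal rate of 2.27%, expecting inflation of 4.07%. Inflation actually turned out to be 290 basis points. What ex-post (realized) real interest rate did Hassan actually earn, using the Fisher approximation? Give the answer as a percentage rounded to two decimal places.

-0.63%

Ex-post: 2.27% − 2.9% = -0.630%
So the realized real rate is -0.63%.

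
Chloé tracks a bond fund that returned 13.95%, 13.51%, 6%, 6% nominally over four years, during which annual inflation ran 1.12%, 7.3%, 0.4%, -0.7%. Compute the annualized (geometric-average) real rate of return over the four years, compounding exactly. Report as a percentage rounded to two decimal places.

Nominal growth factor = 1.1395 × 1.1351 × 1.0600 × 1.0600 = 1.45331643
Price-level growth factor = 1.0112 × 1.0730 × 1.0040 × 0.9930 = 1.08173217
Real growth factor = 1.45331643 / 1.08173217 = 1.34350857
Annualized real rate = 1.34350857^(1/4) − 1 = 7.6614% → 7.66%.

7.66%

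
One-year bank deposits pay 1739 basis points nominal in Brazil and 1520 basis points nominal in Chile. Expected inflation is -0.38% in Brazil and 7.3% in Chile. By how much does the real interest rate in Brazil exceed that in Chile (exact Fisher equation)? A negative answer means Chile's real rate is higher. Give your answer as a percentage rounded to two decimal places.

Brazil: (1 + 0.1739)/(1 − 0.0038) − 1 = 17.8378%
Chile: (1 + 0.1520)/(1 + 0.0730) − 1 = 7.3625%
Differential = 17.8378% − 7.3625% = 10.4752% → 10.48%.

10.48%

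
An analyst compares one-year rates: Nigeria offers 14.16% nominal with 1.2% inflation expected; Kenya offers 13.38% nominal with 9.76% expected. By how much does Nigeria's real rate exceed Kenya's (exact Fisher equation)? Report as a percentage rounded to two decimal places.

Nigeria: (1 + 0.1416)/(1 + 0.0120) − 1 = 12.8063%
Kenya: (1 + 0.1338)/(1 + 0.0976) − 1 = 3.2981%
Differential = 12.8063% − 3.2981% = 9.5082% → 9.51%.

9.51%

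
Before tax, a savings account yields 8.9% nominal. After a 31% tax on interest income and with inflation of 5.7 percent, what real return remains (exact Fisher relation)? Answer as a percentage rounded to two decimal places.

0.42%

After-tax nominal return = 8.9% × (1 − 0.31) = 6.1410%.
1 + r = 1.06141 / 1.05700 = 1.004172
After-tax real rate = 1.004172 − 1 → 0.42%.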